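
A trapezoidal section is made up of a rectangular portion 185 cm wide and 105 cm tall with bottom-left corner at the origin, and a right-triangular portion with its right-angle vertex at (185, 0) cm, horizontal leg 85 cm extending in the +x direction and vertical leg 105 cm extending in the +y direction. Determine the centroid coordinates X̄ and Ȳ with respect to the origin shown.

rectangular portion: A = 185 × 105 = 19425.00, centroid at (92.50, 52.50).
triangular portion: A = ½·85·105 = 4462.50, centroid at (213.33, 35.00).
ΣA = 23887.50 cm², ΣAX̄ = 2748812.50 cm³, ΣAȲ = 1176000.00 cm³.
X̄ = 2748812.50/23887.50 = 115.07 cm; Ȳ = 1176000.00/23887.50 = 49.23 cm.

X̄ = 115.07 cm, Ȳ = 49.23 cm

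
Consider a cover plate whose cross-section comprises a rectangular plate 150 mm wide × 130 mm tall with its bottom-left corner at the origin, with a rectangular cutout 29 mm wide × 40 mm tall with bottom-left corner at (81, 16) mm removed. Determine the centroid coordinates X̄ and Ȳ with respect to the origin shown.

plate: A = 150 × 130 = 19500.00, centroid at (75.00, 65.00).
hole: A = −(29 × 40) = -1160.00, centroid at (95.50, 36.00).
ΣA = 18340.00 mm²
ΣAX̄ = (19500.00)(75.00) + (-1160.00)(95.50) = 1351720.00 mm³
ΣAȲ = (19500.00)(65.00) + (-1160.00)(36.00) = 1225740.00 mm³
X̄ = 1351720.00 / 18340.00 = 73.70 mm
Ȳ = 1225740.00 / 18340.00 = 66.83 mm

X̄ = 73.70 mm, Ȳ = 66.83 mm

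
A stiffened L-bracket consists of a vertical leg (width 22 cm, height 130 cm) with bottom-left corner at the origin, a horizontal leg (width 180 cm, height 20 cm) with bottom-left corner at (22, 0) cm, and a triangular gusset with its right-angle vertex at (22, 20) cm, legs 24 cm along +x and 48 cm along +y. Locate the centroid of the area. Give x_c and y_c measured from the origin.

vertical leg: A = 22 × 130 = 2860.00, centroid at (11.00, 65.00).
horizontal leg: A = 180 × 20 = 3600.00, centroid at (112.00, 10.00).
gusset: A = ½·24·48 = 576.00, centroid at (30.00, 36.00).
ΣA = 7036.00 cm²
ΣAx_c = (2860.00)(11.00) + (3600.00)(112.00) + (576.00)(30.00) = 451940.00 cm³
ΣAy_c = (2860.00)(65.00) + (3600.00)(10.00) + (576.00)(36.00) = 242636.00 cm³
x_c = 451940.00 / 7036.00 = 64.23 cm
y_c = 242636.00 / 7036.00 = 34.48 cm

x_c = 64.23 cm, y_c = 34.48 cm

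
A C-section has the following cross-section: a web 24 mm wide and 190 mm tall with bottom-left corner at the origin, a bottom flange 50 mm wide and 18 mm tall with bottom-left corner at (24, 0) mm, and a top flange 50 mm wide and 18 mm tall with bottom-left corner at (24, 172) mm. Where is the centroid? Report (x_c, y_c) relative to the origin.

x_c = 22.47 mm, y_c = 95.00 mm

web: A = 24 × 190 = 4560.00, centroid at (12.00, 95.00).
bottom flange: A = 50 × 18 = 900.00, centroid at (49.00, 9.00).
top flange: A = 50 × 18 = 900.00, centroid at (49.00, 181.00).
ΣA = 6360.00 mm²
ΣAx_c = (4560.00)(12.00) + (900.00)(49.00) + (900.00)(49.00) = 142920.00 mm³
ΣAy_c = (4560.00)(95.00) + (900.00)(9.00) + (900.00)(181.00) = 604200.00 mm³
x_c = 142920.00 / 6360.00 = 22.47 mm
y_c = 604200.00 / 6360.00 = 95.00 mm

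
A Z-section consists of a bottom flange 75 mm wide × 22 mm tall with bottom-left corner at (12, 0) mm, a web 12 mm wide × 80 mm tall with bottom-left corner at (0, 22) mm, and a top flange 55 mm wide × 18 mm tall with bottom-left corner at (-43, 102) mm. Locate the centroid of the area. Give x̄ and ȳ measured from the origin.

Part | A | x̄ᵢ | ȳᵢ | A·x̄ᵢ | A·ȳᵢ
bottom flange | 1650.00 | 49.50 | 11.00 | 81675.00 | 18150.00
web | 960.00 | 6.00 | 62.00 | 5760.00 | 59520.00
top flange | 990.00 | -15.50 | 111.00 | -15345.00 | 109890.00
Σ | 3600.00 |  |  | 72090.00 | 187560.00
x̄ = 72090.00 / 3600.00 = 20.02 mm
ȳ = 187560.00 / 3600.00 = 52.10 mm

x̄ = 20.02 mm, ȳ = 52.10 mm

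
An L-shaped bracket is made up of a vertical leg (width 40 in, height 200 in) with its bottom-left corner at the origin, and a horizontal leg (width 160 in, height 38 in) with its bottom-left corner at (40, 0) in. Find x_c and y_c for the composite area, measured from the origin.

x_c = 63.18 in, y_c = 65.02 in

vertical leg: A = 40 × 200 = 8000.00, centroid at (20.00, 100.00).
horizontal leg: A = 160 × 38 = 6080.00, centroid at (120.00, 19.00).
ΣA = 14080.00 in²
ΣAx_c = (8000.00)(20.00) + (6080.00)(120.00) = 889600.00 in³
ΣAy_c = (8000.00)(100.00) + (6080.00)(19.00) = 915520.00 in³
x_c = 889600.00 / 14080.00 = 63.18 in
y_c = 915520.00 / 14080.00 = 65.02 in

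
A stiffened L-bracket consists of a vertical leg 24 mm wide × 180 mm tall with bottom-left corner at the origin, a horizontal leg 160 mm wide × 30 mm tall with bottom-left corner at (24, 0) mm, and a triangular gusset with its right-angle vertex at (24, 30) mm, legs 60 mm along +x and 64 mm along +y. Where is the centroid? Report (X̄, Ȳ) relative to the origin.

vertical leg: A = 24 × 180 = 4320.00, centroid at (12.00, 90.00).
horizontal leg: A = 160 × 30 = 4800.00, centroid at (104.00, 15.00).
gusset: A = ½·60·64 = 1920.00, centroid at (44.00, 51.33).
ΣA = 11040.00 mm²
ΣAX̄ = (4320.00)(12.00) + (4800.00)(104.00) + (1920.00)(44.00) = 635520.00 mm³
ΣAȲ = (4320.00)(90.00) + (4800.00)(15.00) + (1920.00)(51.33) = 559360.00 mm³
X̄ = 635520.00 / 11040.00 = 57.57 mm
Ȳ = 559360.00 / 11040.00 = 50.67 mm

X̄ = 57.57 mm, Ȳ = 50.67 mm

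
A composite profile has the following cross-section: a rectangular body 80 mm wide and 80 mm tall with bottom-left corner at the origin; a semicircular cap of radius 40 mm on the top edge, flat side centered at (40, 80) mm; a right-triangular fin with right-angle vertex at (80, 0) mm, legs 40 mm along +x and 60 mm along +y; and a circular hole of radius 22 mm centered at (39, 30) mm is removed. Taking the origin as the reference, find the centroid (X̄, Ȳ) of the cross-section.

X̄ = 47.63 mm, Ȳ = 55.64 mm

Part | A | x̄ᵢ | ȳᵢ | A·x̄ᵢ | A·ȳᵢ
rectangular body | 6400.00 | 40.00 | 40.00 | 256000.00 | 256000.00
semicircular top | 2513.27 | 40.00 | 96.98 | 100530.96 | 243728.60
triangular fin | 1200.00 | 93.33 | 20.00 | 112000.00 | 24000.00
hole | -1520.53 | 39.00 | 30.00 | -59300.70 | -45615.93
Σ | 8592.74 |  |  | 409230.26 | 478112.67
X̄ = 409230.26 / 8592.74 = 47.63 mm
Ȳ = 478112.67 / 8592.74 = 55.64 mm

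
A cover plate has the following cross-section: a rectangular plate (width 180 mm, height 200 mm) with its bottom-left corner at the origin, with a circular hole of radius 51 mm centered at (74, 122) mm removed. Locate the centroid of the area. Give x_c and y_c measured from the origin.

plate: A = 180 × 200 = 36000.00, centroid at (90.00, 100.00).
hole: A = −π·51² = -8171.28, centroid at (74.00, 122.00).
ΣA = 27828.72 mm², ΣAx_c = 2635325.10 mm³, ΣAy_c = 2603103.54 mm³.
x_c = 2635325.10/27828.72 = 94.70 mm; y_c = 2603103.54/27828.72 = 93.54 mm.

x_c = 94.70 mm, y_c = 93.54 mm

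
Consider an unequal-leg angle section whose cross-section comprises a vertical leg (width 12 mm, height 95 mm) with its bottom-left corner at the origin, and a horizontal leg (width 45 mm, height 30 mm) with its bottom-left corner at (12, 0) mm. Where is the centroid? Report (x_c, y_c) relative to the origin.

x_c = 21.45 mm, y_c = 29.88 mm

vertical leg: A = 12 × 95 = 1140.00, centroid at (6.00, 47.50).
horizontal leg: A = 45 × 30 = 1350.00, centroid at (34.50, 15.00).
ΣA = 2490.00 mm²
ΣAx_c = (1140.00)(6.00) + (1350.00)(34.50) = 53415.00 mm³
ΣAy_c = (1140.00)(47.50) + (1350.00)(15.00) = 74400.00 mm³
x_c = 53415.00 / 2490.00 = 21.45 mm
y_c = 74400.00 / 2490.00 = 29.88 mm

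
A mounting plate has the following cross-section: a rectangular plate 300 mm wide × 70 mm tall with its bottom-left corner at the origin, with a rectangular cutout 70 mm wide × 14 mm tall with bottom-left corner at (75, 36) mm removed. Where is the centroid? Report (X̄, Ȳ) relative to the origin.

X̄ = 151.96 mm, Ȳ = 34.61 mm

plate: A = 300 × 70 = 21000.00, centroid at (150.00, 35.00).
hole: A = −(70 × 14) = -980.00, centroid at (110.00, 43.00).
ΣA = 20020.00 mm², ΣAX̄ = 3042200.00 mm³, ΣAȲ = 692860.00 mm³.
X̄ = 3042200.00/20020.00 = 151.96 mm; Ȳ = 692860.00/20020.00 = 34.61 mm.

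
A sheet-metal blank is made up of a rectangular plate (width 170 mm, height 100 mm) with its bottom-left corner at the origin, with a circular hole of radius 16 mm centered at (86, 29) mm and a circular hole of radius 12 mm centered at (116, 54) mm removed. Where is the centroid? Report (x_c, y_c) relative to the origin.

Part | A | x̄ᵢ | ȳᵢ | A·x̄ᵢ | A·ȳᵢ
plate | 17000.00 | 85.00 | 50.00 | 1445000.00 | 850000.00
hole 1 | -804.25 | 86.00 | 29.00 | -69165.30 | -23323.18
hole 2 | -452.39 | 116.00 | 54.00 | -52477.16 | -24429.02
Σ | 15743.36 |  |  | 1323357.53 | 802247.79
x_c = 1323357.53 / 15743.36 = 84.06 mm
y_c = 802247.79 / 15743.36 = 50.96 mm

x_c = 84.06 mm, y_c = 50.96 mm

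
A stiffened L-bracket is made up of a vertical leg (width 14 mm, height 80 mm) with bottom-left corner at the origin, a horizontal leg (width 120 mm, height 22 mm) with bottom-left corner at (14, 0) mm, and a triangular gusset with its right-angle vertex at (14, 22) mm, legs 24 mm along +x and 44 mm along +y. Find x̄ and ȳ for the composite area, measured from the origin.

vertical leg: A = 14 × 80 = 1120.00, centroid at (7.00, 40.00).
horizontal leg: A = 120 × 22 = 2640.00, centroid at (74.00, 11.00).
gusset: A = ½·24·44 = 528.00, centroid at (22.00, 36.67).
ΣA = 4288.00 mm², ΣAx̄ = 214816.00 mm³, ΣAȳ = 93200.00 mm³.
x̄ = 214816.00/4288.00 = 50.10 mm; ȳ = 93200.00/4288.00 = 21.74 mm.

x̄ = 50.10 mm, ȳ = 21.74 mm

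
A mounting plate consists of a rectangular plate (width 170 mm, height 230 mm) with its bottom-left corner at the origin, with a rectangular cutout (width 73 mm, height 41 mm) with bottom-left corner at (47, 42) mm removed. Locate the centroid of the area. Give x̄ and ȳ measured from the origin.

plate: A = 170 × 230 = 39100.00, centroid at (85.00, 115.00).
hole: A = −(73 × 41) = -2993.00, centroid at (83.50, 62.50).
ΣA = 36107.00 mm²
ΣAx̄ = (39100.00)(85.00) + (-2993.00)(83.50) = 3073584.50 mm³
ΣAȳ = (39100.00)(115.00) + (-2993.00)(62.50) = 4309437.50 mm³
x̄ = 3073584.50 / 36107.00 = 85.12 mm
ȳ = 4309437.50 / 36107.00 = 119.35 mm

x̄ = 85.12 mm, ȳ = 119.35 mm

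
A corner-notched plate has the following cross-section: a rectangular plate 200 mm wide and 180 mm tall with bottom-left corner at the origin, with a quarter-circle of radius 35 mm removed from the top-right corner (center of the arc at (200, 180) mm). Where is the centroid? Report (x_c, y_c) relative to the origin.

x_c = 97.66 mm, y_c = 87.94 mm

plate: A = 200 × 180 = 36000.00, centroid at (100.00, 90.00).
removed quarter-circle: A = −¼π·35² = -962.11, centroid at (185.15, 165.15).
ΣA = 35037.89 mm²
ΣAx_c = (36000.00)(100.00) + (-962.11)(185.15) = 3421869.12 mm³
ΣAy_c = (36000.00)(90.00) + (-962.11)(165.15) = 3081111.37 mm³
x_c = 3421869.12 / 35037.89 = 97.66 mm
y_c = 3081111.37 / 35037.89 = 87.94 mm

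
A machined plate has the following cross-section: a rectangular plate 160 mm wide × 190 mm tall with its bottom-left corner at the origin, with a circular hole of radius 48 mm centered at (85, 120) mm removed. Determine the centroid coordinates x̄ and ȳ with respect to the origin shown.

plate: A = 160 × 190 = 30400.00, centroid at (80.00, 95.00).
hole: A = −π·48² = -7238.23, centroid at (85.00, 120.00).
ΣA = 23161.77 mm², ΣAx̄ = 1816750.49 mm³, ΣAȳ = 2019412.46 mm³.
x̄ = 1816750.49/23161.77 = 78.44 mm; ȳ = 2019412.46/23161.77 = 87.19 mm.

x̄ = 78.44 mm, ȳ = 87.19 mm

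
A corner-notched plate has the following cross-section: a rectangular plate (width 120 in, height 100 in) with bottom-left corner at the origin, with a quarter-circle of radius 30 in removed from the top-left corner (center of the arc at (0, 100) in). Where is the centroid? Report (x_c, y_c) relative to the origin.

Part | A | x̄ᵢ | ȳᵢ | A·x̄ᵢ | A·ȳᵢ
plate | 12000.00 | 60.00 | 50.00 | 720000.00 | 600000.00
removed quarter-circle | -706.86 | 12.73 | 87.27 | -9000.00 | -61685.83
Σ | 11293.14 |  |  | 711000.00 | 538314.17
x_c = 711000.00 / 11293.14 = 62.96 in
y_c = 538314.17 / 11293.14 = 47.67 in

x_c = 62.96 in, y_c = 47.67 in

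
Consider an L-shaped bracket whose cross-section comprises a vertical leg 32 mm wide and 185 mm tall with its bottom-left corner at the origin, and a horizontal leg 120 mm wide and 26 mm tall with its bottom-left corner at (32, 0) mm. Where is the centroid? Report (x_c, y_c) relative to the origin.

vertical leg: A = 32 × 185 = 5920.00, centroid at (16.00, 92.50).
horizontal leg: A = 120 × 26 = 3120.00, centroid at (92.00, 13.00).
ΣA = 9040.00 mm², ΣAx_c = 381760.00 mm³, ΣAy_c = 588160.00 mm³.
x_c = 381760.00/9040.00 = 42.23 mm; y_c = 588160.00/9040.00 = 65.06 mm.

x_c = 42.23 mm, y_c = 65.06 mm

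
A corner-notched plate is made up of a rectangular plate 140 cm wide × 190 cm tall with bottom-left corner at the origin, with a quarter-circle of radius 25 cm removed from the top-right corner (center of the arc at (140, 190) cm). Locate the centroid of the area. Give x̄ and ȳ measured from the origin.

x̄ = 68.88 cm, ȳ = 93.41 cm

Part | A | x̄ᵢ | ȳᵢ | A·x̄ᵢ | A·ȳᵢ
plate | 26600.00 | 70.00 | 95.00 | 1862000.00 | 2527000.00
removed quarter-circle | -490.87 | 129.39 | 179.39 | -63514.01 | -88057.70
Σ | 26109.13 |  |  | 1798485.99 | 2438942.30
x̄ = 1798485.99 / 26109.13 = 68.88 cm
ȳ = 2438942.30 / 26109.13 = 93.41 cm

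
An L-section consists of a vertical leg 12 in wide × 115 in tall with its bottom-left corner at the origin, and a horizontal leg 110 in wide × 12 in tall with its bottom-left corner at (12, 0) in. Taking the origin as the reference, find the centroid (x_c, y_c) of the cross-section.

x_c = 35.82 in, y_c = 32.32 in

Part | A | x̄ᵢ | ȳᵢ | A·x̄ᵢ | A·ȳᵢ
vertical leg | 1380.00 | 6.00 | 57.50 | 8280.00 | 79350.00
horizontal leg | 1320.00 | 67.00 | 6.00 | 88440.00 | 7920.00
Σ | 2700.00 |  |  | 96720.00 | 87270.00
x_c = 96720.00 / 2700.00 = 35.82 in
y_c = 87270.00 / 2700.00 = 32.32 in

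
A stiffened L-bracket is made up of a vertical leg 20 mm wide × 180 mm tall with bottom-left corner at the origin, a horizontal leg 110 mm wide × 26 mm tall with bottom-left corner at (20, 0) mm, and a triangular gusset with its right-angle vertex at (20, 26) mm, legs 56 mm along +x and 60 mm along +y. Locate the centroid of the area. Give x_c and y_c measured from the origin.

x_c = 38.75 mm, y_c = 53.86 mm

vertical leg: A = 20 × 180 = 3600.00, centroid at (10.00, 90.00).
horizontal leg: A = 110 × 26 = 2860.00, centroid at (75.00, 13.00).
gusset: A = ½·56·60 = 1680.00, centroid at (38.67, 46.00).
ΣA = 8140.00 mm²
ΣAx_c = (3600.00)(10.00) + (2860.00)(75.00) + (1680.00)(38.67) = 315460.00 mm³
ΣAy_c = (3600.00)(90.00) + (2860.00)(13.00) + (1680.00)(46.00) = 438460.00 mm³
x_c = 315460.00 / 8140.00 = 38.75 mm
y_c = 438460.00 / 8140.00 = 53.86 mm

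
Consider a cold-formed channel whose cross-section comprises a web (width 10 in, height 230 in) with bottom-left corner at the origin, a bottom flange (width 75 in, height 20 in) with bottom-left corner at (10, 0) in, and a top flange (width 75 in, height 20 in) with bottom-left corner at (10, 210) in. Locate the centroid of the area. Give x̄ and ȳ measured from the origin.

web: A = 10 × 230 = 2300.00, centroid at (5.00, 115.00).
bottom flange: A = 75 × 20 = 1500.00, centroid at (47.50, 10.00).
top flange: A = 75 × 20 = 1500.00, centroid at (47.50, 220.00).
ΣA = 5300.00 in²
ΣAx̄ = (2300.00)(5.00) + (1500.00)(47.50) + (1500.00)(47.50) = 154000.00 in³
ΣAȳ = (2300.00)(115.00) + (1500.00)(10.00) + (1500.00)(220.00) = 609500.00 in³
x̄ = 154000.00 / 5300.00 = 29.06 in
ȳ = 609500.00 / 5300.00 = 115.00 in

x̄ = 29.06 in, ȳ = 115.00 in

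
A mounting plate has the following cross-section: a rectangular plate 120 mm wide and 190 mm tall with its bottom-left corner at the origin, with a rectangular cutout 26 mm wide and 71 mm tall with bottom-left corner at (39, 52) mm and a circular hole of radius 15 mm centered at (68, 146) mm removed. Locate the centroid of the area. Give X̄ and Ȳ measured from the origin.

plate: A = 120 × 190 = 22800.00, centroid at (60.00, 95.00).
hole 1: A = −(26 × 71) = -1846.00, centroid at (52.00, 87.50).
hole 2: A = −π·15² = -706.86, centroid at (68.00, 146.00).
ΣA = 20247.14 mm²
ΣAX̄ = (22800.00)(60.00) + (-1846.00)(52.00) + (-706.86)(68.00) = 1223941.63 mm³
ΣAȲ = (22800.00)(95.00) + (-1846.00)(87.50) + (-706.86)(146.00) = 1901273.68 mm³
X̄ = 1223941.63 / 20247.14 = 60.45 mm
Ȳ = 1901273.68 / 20247.14 = 93.90 mm

X̄ = 60.45 mm, Ȳ = 93.90 mm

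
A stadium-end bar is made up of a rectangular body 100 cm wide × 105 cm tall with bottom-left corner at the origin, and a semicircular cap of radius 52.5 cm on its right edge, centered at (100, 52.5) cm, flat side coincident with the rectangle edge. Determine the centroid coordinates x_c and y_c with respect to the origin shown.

rectangular body: A = 100 × 105 = 10500.00, centroid at (50.00, 52.50).
semicircular end: A = ½π·52.5² = 4329.51, centroid at (122.28, 52.50).
ΣA = 14829.51 cm², ΣAx_c = 1054419.49 cm³, ΣAy_c = 778549.14 cm³.
x_c = 1054419.49/14829.51 = 71.10 cm; y_c = 778549.14/14829.51 = 52.50 cm.

x_c = 71.10 cm, y_c = 52.50 cm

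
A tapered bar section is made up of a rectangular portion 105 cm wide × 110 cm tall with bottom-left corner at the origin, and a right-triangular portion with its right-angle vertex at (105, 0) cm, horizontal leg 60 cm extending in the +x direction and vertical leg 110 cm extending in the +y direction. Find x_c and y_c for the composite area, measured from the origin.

x_c = 68.61 cm, y_c = 50.93 cm

rectangular portion: A = 105 × 110 = 11550.00, centroid at (52.50, 55.00).
triangular portion: A = ½·60·110 = 3300.00, centroid at (125.00, 36.67).
ΣA = 14850.00 cm²
ΣAx_c = (11550.00)(52.50) + (3300.00)(125.00) = 1018875.00 cm³
ΣAy_c = (11550.00)(55.00) + (3300.00)(36.67) = 756250.00 cm³
x_c = 1018875.00 / 14850.00 = 68.61 cm
y_c = 756250.00 / 14850.00 = 50.93 cm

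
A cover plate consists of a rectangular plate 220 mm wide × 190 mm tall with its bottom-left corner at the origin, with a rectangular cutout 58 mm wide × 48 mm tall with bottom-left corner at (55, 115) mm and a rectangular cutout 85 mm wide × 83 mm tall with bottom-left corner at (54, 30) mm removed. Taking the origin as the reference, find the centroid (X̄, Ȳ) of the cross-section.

X̄ = 115.24 mm, Ȳ = 96.35 mm

plate: A = 220 × 190 = 41800.00, centroid at (110.00, 95.00).
hole 1: A = −(58 × 48) = -2784.00, centroid at (84.00, 139.00).
hole 2: A = −(85 × 83) = -7055.00, centroid at (96.50, 71.50).
ΣA = 31961.00 mm²
ΣAX̄ = (41800.00)(110.00) + (-2784.00)(84.00) + (-7055.00)(96.50) = 3683336.50 mm³
ΣAȲ = (41800.00)(95.00) + (-2784.00)(139.00) + (-7055.00)(71.50) = 3079591.50 mm³
X̄ = 3683336.50 / 31961.00 = 115.24 mm
Ȳ = 3079591.50 / 31961.00 = 96.35 mm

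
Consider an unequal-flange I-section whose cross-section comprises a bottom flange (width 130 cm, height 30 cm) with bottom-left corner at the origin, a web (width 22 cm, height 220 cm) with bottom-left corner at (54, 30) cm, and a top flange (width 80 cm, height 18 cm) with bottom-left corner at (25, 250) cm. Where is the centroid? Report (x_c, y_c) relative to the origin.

x_c = 65.00 cm, y_c = 108.94 cm

bottom flange: A = 130 × 30 = 3900.00, centroid at (65.00, 15.00).
web: A = 22 × 220 = 4840.00, centroid at (65.00, 140.00).
top flange: A = 80 × 18 = 1440.00, centroid at (65.00, 259.00).
ΣA = 10180.00 cm²
ΣAx_c = (3900.00)(65.00) + (4840.00)(65.00) + (1440.00)(65.00) = 661700.00 cm³
ΣAy_c = (3900.00)(15.00) + (4840.00)(140.00) + (1440.00)(259.00) = 1109060.00 cm³
x_c = 661700.00 / 10180.00 = 65.00 cm
y_c = 1109060.00 / 10180.00 = 108.94 cm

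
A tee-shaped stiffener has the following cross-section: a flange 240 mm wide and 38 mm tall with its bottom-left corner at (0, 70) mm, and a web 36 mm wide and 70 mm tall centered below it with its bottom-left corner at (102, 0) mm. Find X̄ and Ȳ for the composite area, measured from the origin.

X̄ = 120.00 mm, Ȳ = 77.31 mm

Part | A | x̄ᵢ | ȳᵢ | A·x̄ᵢ | A·ȳᵢ
web | 2520.00 | 120.00 | 35.00 | 302400.00 | 88200.00
flange | 9120.00 | 120.00 | 89.00 | 1094400.00 | 811680.00
Σ | 11640.00 |  |  | 1396800.00 | 899880.00
X̄ = 1396800.00 / 11640.00 = 120.00 mm
Ȳ = 899880.00 / 11640.00 = 77.31 mm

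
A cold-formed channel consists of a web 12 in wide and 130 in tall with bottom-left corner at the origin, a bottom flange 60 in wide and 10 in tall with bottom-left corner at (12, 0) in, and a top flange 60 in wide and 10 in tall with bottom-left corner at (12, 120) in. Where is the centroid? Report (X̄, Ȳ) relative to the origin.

web: A = 12 × 130 = 1560.00, centroid at (6.00, 65.00).
bottom flange: A = 60 × 10 = 600.00, centroid at (42.00, 5.00).
top flange: A = 60 × 10 = 600.00, centroid at (42.00, 125.00).
ΣA = 2760.00 in²
ΣAX̄ = (1560.00)(6.00) + (600.00)(42.00) + (600.00)(42.00) = 59760.00 in³
ΣAȲ = (1560.00)(65.00) + (600.00)(5.00) + (600.00)(125.00) = 179400.00 in³
X̄ = 59760.00 / 2760.00 = 21.65 in
Ȳ = 179400.00 / 2760.00 = 65.00 in

X̄ = 21.65 in, Ȳ = 65.00 in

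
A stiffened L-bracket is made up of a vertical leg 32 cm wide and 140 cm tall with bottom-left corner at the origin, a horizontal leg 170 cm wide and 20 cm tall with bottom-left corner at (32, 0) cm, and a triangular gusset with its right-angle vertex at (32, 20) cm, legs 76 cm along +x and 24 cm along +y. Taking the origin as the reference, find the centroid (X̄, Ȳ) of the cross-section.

Part | A | x̄ᵢ | ȳᵢ | A·x̄ᵢ | A·ȳᵢ
vertical leg | 4480.00 | 16.00 | 70.00 | 71680.00 | 313600.00
horizontal leg | 3400.00 | 117.00 | 10.00 | 397800.00 | 34000.00
gusset | 912.00 | 57.33 | 28.00 | 52288.00 | 25536.00
Σ | 8792.00 |  |  | 521768.00 | 373136.00
X̄ = 521768.00 / 8792.00 = 59.35 cm
Ȳ = 373136.00 / 8792.00 = 42.44 cm

X̄ = 59.35 cm, Ȳ = 42.44 cm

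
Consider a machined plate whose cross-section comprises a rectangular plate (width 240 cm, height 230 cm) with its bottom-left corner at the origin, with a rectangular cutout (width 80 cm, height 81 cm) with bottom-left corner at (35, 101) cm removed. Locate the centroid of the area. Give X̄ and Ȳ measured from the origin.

X̄ = 125.99 cm, Ȳ = 111.48 cm

Part | A | x̄ᵢ | ȳᵢ | A·x̄ᵢ | A·ȳᵢ
plate | 55200.00 | 120.00 | 115.00 | 6624000.00 | 6348000.00
hole | -6480.00 | 75.00 | 141.50 | -486000.00 | -916920.00
Σ | 48720.00 |  |  | 6138000.00 | 5431080.00
X̄ = 6138000.00 / 48720.00 = 125.99 cm
Ȳ = 5431080.00 / 48720.00 = 111.48 cm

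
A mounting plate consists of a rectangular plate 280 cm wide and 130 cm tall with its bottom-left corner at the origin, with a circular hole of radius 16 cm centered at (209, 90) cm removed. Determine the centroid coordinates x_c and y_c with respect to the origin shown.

x_c = 138.44 cm, y_c = 64.44 cm

plate: A = 280 × 130 = 36400.00, centroid at (140.00, 65.00).
hole: A = −π·16² = -804.25, centroid at (209.00, 90.00).
ΣA = 35595.75 cm²
ΣAx_c = (36400.00)(140.00) + (-804.25)(209.00) = 4927912.23 cm³
ΣAy_c = (36400.00)(65.00) + (-804.25)(90.00) = 2293617.71 cm³
x_c = 4927912.23 / 35595.75 = 138.44 cm
y_c = 2293617.71 / 35595.75 = 64.44 cm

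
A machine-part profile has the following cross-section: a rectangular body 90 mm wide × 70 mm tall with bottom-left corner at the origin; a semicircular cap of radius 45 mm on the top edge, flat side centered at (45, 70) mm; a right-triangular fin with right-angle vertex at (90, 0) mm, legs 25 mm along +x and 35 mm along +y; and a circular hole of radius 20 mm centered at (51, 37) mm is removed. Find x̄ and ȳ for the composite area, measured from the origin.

Part | A | x̄ᵢ | ȳᵢ | A·x̄ᵢ | A·ȳᵢ
rectangular body | 6300.00 | 45.00 | 35.00 | 283500.00 | 220500.00
semicircular top | 3180.86 | 45.00 | 89.10 | 143138.82 | 283410.38
triangular fin | 437.50 | 98.33 | 11.67 | 43020.83 | 5104.17
hole | -1256.64 | 51.00 | 37.00 | -64088.49 | -46495.57
Σ | 8661.73 |  |  | 405571.16 | 462518.97
x̄ = 405571.16 / 8661.73 = 46.82 mm
ȳ = 462518.97 / 8661.73 = 53.40 mm

x̄ = 46.82 mm, ȳ = 53.40 mm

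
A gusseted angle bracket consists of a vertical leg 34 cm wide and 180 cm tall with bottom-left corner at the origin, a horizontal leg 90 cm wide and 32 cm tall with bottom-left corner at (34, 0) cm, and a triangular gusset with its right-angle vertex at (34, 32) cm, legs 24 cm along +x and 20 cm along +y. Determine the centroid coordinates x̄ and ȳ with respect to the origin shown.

x̄ = 36.97 cm, ȳ = 65.60 cm

Part | A | x̄ᵢ | ȳᵢ | A·x̄ᵢ | A·ȳᵢ
vertical leg | 6120.00 | 17.00 | 90.00 | 104040.00 | 550800.00
horizontal leg | 2880.00 | 79.00 | 16.00 | 227520.00 | 46080.00
gusset | 240.00 | 42.00 | 38.67 | 10080.00 | 9280.00
Σ | 9240.00 |  |  | 341640.00 | 606160.00
x̄ = 341640.00 / 9240.00 = 36.97 cm
ȳ = 606160.00 / 9240.00 = 65.60 cm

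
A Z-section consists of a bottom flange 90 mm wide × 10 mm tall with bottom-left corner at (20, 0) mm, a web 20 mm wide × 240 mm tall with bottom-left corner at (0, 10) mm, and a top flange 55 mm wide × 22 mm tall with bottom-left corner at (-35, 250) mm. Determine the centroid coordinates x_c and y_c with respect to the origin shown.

x_c = 14.10 mm, y_c = 136.66 mm

bottom flange: A = 90 × 10 = 900.00, centroid at (65.00, 5.00).
web: A = 20 × 240 = 4800.00, centroid at (10.00, 130.00).
top flange: A = 55 × 22 = 1210.00, centroid at (-7.50, 261.00).
ΣA = 6910.00 mm²
ΣAx_c = (900.00)(65.00) + (4800.00)(10.00) + (1210.00)(-7.50) = 97425.00 mm³
ΣAy_c = (900.00)(5.00) + (4800.00)(130.00) + (1210.00)(261.00) = 944310.00 mm³
x_c = 97425.00 / 6910.00 = 14.10 mm
y_c = 944310.00 / 6910.00 = 136.66 mm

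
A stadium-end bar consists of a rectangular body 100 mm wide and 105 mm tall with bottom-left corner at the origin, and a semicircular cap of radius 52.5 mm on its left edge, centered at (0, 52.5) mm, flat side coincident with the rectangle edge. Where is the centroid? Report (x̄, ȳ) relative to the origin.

x̄ = 28.90 mm, ȳ = 52.50 mm

Part | A | x̄ᵢ | ȳᵢ | A·x̄ᵢ | A·ȳᵢ
rectangular body | 10500.00 | 50.00 | 52.50 | 525000.00 | 551250.00
semicircular end | 4329.51 | -22.28 | 52.50 | -96468.75 | 227299.14
Σ | 14829.51 |  |  | 428531.25 | 778549.14
x̄ = 428531.25 / 14829.51 = 28.90 mm
ȳ = 778549.14 / 14829.51 = 52.50 mm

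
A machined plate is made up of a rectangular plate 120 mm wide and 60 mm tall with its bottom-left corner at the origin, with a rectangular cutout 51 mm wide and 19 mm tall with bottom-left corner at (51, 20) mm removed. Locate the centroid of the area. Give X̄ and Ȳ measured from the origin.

Part | A | x̄ᵢ | ȳᵢ | A·x̄ᵢ | A·ȳᵢ
plate | 7200.00 | 60.00 | 30.00 | 432000.00 | 216000.00
hole | -969.00 | 76.50 | 29.50 | -74128.50 | -28585.50
Σ | 6231.00 |  |  | 357871.50 | 187414.50
X̄ = 357871.50 / 6231.00 = 57.43 mm
Ȳ = 187414.50 / 6231.00 = 30.08 mm

X̄ = 57.43 mm, Ȳ = 30.08 mm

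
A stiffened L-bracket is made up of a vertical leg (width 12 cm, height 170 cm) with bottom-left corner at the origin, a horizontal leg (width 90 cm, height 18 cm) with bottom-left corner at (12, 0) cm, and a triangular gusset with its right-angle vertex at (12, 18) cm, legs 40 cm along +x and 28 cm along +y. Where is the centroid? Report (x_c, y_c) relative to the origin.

x_c = 28.14 cm, y_c = 48.17 cm

vertical leg: A = 12 × 170 = 2040.00, centroid at (6.00, 85.00).
horizontal leg: A = 90 × 18 = 1620.00, centroid at (57.00, 9.00).
gusset: A = ½·40·28 = 560.00, centroid at (25.33, 27.33).
ΣA = 4220.00 cm², ΣAx_c = 118766.67 cm³, ΣAy_c = 203286.67 cm³.
x_c = 118766.67/4220.00 = 28.14 cm; y_c = 203286.67/4220.00 = 48.17 cm.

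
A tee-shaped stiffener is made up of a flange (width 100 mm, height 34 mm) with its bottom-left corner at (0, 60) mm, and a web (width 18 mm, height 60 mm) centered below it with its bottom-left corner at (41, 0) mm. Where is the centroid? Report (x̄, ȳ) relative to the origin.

web: A = 18 × 60 = 1080.00, centroid at (50.00, 30.00).
flange: A = 100 × 34 = 3400.00, centroid at (50.00, 77.00).
ΣA = 4480.00 mm², ΣAx̄ = 224000.00 mm³, ΣAȳ = 294200.00 mm³.
x̄ = 224000.00/4480.00 = 50.00 mm; ȳ = 294200.00/4480.00 = 65.67 mm.

x̄ = 50.00 mm, ȳ = 65.67 mm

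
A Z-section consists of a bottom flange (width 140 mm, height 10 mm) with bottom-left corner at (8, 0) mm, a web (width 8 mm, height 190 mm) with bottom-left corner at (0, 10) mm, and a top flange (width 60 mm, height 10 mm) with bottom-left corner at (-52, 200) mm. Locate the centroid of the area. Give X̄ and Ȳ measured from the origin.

bottom flange: A = 140 × 10 = 1400.00, centroid at (78.00, 5.00).
web: A = 8 × 190 = 1520.00, centroid at (4.00, 105.00).
top flange: A = 60 × 10 = 600.00, centroid at (-22.00, 205.00).
ΣA = 3520.00 mm²
ΣAX̄ = (1400.00)(78.00) + (1520.00)(4.00) + (600.00)(-22.00) = 102080.00 mm³
ΣAȲ = (1400.00)(5.00) + (1520.00)(105.00) + (600.00)(205.00) = 289600.00 mm³
X̄ = 102080.00 / 3520.00 = 29.00 mm
Ȳ = 289600.00 / 3520.00 = 82.27 mm

X̄ = 29.00 mm, Ȳ = 82.27 mm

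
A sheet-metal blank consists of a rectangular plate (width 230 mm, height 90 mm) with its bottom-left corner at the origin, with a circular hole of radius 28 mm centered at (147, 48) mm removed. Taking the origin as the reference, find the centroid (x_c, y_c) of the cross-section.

x_c = 110.68 mm, y_c = 44.59 mm

plate: A = 230 × 90 = 20700.00, centroid at (115.00, 45.00).
hole: A = −π·28² = -2463.01, centroid at (147.00, 48.00).
ΣA = 18236.99 mm²
ΣAx_c = (20700.00)(115.00) + (-2463.01)(147.00) = 2018437.73 mm³
ΣAy_c = (20700.00)(45.00) + (-2463.01)(48.00) = 813275.59 mm³
x_c = 2018437.73 / 18236.99 = 110.68 mm
y_c = 813275.59 / 18236.99 = 44.59 mm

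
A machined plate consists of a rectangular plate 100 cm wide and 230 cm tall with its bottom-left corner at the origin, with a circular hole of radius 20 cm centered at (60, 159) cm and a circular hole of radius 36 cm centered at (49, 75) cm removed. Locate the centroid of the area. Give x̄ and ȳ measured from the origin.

x̄ = 49.52 cm, ȳ = 121.09 cm

plate: A = 100 × 230 = 23000.00, centroid at (50.00, 115.00).
hole 1: A = −π·20² = -1256.64, centroid at (60.00, 159.00).
hole 2: A = −π·36² = -4071.50, centroid at (49.00, 75.00).
ΣA = 17671.86 cm²
ΣAx̄ = (23000.00)(50.00) + (-1256.64)(60.00) + (-4071.50)(49.00) = 875098.08 cm³
ΣAȳ = (23000.00)(115.00) + (-1256.64)(159.00) + (-4071.50)(75.00) = 2139831.90 cm³
x̄ = 875098.08 / 17671.86 = 49.52 cm
ȳ = 2139831.90 / 17671.86 = 121.09 cm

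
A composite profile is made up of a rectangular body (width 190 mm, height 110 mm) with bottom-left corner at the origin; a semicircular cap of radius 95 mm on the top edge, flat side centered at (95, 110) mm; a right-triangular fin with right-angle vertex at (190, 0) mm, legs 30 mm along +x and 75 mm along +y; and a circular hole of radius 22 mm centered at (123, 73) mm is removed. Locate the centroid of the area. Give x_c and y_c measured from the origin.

rectangular body: A = 190 × 110 = 20900.00, centroid at (95.00, 55.00).
semicircular top: A = ½π·95² = 14176.44, centroid at (95.00, 150.32).
triangular fin: A = ½·30·75 = 1125.00, centroid at (200.00, 25.00).
hole: A = −π·22² = -1520.53, centroid at (123.00, 73.00).
ΣA = 34680.91 mm², ΣAx_c = 3370236.21 mm³, ΣAy_c = 3197617.64 mm³.
x_c = 3370236.21/34680.91 = 97.18 mm; y_c = 3197617.64/34680.91 = 92.20 mm.

x_c = 97.18 mm, y_c = 92.20 mm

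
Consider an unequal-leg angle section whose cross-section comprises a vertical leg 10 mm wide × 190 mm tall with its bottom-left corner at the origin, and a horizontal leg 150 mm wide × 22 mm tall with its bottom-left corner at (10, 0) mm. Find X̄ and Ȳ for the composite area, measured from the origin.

X̄ = 55.77 mm, Ȳ = 41.69 mm

vertical leg: A = 10 × 190 = 1900.00, centroid at (5.00, 95.00).
horizontal leg: A = 150 × 22 = 3300.00, centroid at (85.00, 11.00).
ΣA = 5200.00 mm²
ΣAX̄ = (1900.00)(5.00) + (3300.00)(85.00) = 290000.00 mm³
ΣAȲ = (1900.00)(95.00) + (3300.00)(11.00) = 216800.00 mm³
X̄ = 290000.00 / 5200.00 = 55.77 mm
Ȳ = 216800.00 / 5200.00 = 41.69 mm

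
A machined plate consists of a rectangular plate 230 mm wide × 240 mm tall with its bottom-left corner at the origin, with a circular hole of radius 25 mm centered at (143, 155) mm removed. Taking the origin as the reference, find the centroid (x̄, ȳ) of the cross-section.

x̄ = 113.97 mm, ȳ = 118.71 mm

plate: A = 230 × 240 = 55200.00, centroid at (115.00, 120.00).
hole: A = −π·25² = -1963.50, centroid at (143.00, 155.00).
ΣA = 53236.50 mm², ΣAx̄ = 6067220.16 mm³, ΣAȳ = 6319658.21 mm³.
x̄ = 6067220.16/53236.50 = 113.97 mm; ȳ = 6319658.21/53236.50 = 118.71 mm.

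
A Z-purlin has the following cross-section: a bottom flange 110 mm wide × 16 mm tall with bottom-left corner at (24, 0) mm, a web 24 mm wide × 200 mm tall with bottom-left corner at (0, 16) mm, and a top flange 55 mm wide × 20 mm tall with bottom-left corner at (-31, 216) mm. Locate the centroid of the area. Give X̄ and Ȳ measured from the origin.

X̄ = 25.17 mm, Ȳ = 106.98 mm

bottom flange: A = 110 × 16 = 1760.00, centroid at (79.00, 8.00).
web: A = 24 × 200 = 4800.00, centroid at (12.00, 116.00).
top flange: A = 55 × 20 = 1100.00, centroid at (-3.50, 226.00).
ΣA = 7660.00 mm²
ΣAX̄ = (1760.00)(79.00) + (4800.00)(12.00) + (1100.00)(-3.50) = 192790.00 mm³
ΣAȲ = (1760.00)(8.00) + (4800.00)(116.00) + (1100.00)(226.00) = 819480.00 mm³
X̄ = 192790.00 / 7660.00 = 25.17 mm
Ȳ = 819480.00 / 7660.00 = 106.98 mm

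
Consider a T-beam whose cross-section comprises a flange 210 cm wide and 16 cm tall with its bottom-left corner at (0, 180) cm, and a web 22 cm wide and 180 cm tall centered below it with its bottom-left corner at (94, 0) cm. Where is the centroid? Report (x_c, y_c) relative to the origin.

web: A = 22 × 180 = 3960.00, centroid at (105.00, 90.00).
flange: A = 210 × 16 = 3360.00, centroid at (105.00, 188.00).
ΣA = 7320.00 cm², ΣAx_c = 768600.00 cm³, ΣAy_c = 988080.00 cm³.
x_c = 768600.00/7320.00 = 105.00 cm; y_c = 988080.00/7320.00 = 134.98 cm.

x_c = 105.00 cm, y_c = 134.98 cm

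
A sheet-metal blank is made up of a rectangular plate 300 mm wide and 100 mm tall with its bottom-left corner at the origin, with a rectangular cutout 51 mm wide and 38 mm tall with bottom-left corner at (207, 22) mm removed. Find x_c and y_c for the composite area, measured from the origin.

x_c = 144.30 mm, y_c = 50.62 mm

plate: A = 300 × 100 = 30000.00, centroid at (150.00, 50.00).
hole: A = −(51 × 38) = -1938.00, centroid at (232.50, 41.00).
ΣA = 28062.00 mm², ΣAx_c = 4049415.00 mm³, ΣAy_c = 1420542.00 mm³.
x_c = 4049415.00/28062.00 = 144.30 mm; y_c = 1420542.00/28062.00 = 50.62 mm.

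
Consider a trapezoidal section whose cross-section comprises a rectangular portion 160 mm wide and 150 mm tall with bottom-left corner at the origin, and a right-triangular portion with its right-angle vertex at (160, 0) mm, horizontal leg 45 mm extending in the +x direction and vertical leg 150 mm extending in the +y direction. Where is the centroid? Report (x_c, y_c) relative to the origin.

x_c = 91.71 mm, y_c = 71.92 mm

Part | A | x̄ᵢ | ȳᵢ | A·x̄ᵢ | A·ȳᵢ
rectangular portion | 24000.00 | 80.00 | 75.00 | 1920000.00 | 1800000.00
triangular portion | 3375.00 | 175.00 | 50.00 | 590625.00 | 168750.00
Σ | 27375.00 |  |  | 2510625.00 | 1968750.00
x_c = 2510625.00 / 27375.00 = 91.71 mm
y_c = 1968750.00 / 27375.00 = 71.92 mm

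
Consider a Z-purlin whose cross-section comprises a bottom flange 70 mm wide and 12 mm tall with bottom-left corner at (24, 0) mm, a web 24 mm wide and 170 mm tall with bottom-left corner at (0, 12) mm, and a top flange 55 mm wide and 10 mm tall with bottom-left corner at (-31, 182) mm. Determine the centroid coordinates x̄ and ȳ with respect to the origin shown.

bottom flange: A = 70 × 12 = 840.00, centroid at (59.00, 6.00).
web: A = 24 × 170 = 4080.00, centroid at (12.00, 97.00).
top flange: A = 55 × 10 = 550.00, centroid at (-3.50, 187.00).
ΣA = 5470.00 mm², ΣAx̄ = 96595.00 mm³, ΣAȳ = 503650.00 mm³.
x̄ = 96595.00/5470.00 = 17.66 mm; ȳ = 503650.00/5470.00 = 92.07 mm.

x̄ = 17.66 mm, ȳ = 92.07 mm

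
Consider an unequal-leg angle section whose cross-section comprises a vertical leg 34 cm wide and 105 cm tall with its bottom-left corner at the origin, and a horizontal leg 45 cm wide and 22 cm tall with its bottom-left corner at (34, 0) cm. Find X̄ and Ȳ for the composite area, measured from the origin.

vertical leg: A = 34 × 105 = 3570.00, centroid at (17.00, 52.50).
horizontal leg: A = 45 × 22 = 990.00, centroid at (56.50, 11.00).
ΣA = 4560.00 cm²
ΣAX̄ = (3570.00)(17.00) + (990.00)(56.50) = 116625.00 cm³
ΣAȲ = (3570.00)(52.50) + (990.00)(11.00) = 198315.00 cm³
X̄ = 116625.00 / 4560.00 = 25.58 cm
Ȳ = 198315.00 / 4560.00 = 43.49 cm

X̄ = 25.58 cm, Ȳ = 43.49 cm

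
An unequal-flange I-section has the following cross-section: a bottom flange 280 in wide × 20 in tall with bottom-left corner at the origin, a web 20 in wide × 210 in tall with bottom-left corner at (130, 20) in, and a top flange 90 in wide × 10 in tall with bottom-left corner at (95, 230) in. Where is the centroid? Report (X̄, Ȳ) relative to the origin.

bottom flange: A = 280 × 20 = 5600.00, centroid at (140.00, 10.00).
web: A = 20 × 210 = 4200.00, centroid at (140.00, 125.00).
top flange: A = 90 × 10 = 900.00, centroid at (140.00, 235.00).
ΣA = 10700.00 in²
ΣAX̄ = (5600.00)(140.00) + (4200.00)(140.00) + (900.00)(140.00) = 1498000.00 in³
ΣAȲ = (5600.00)(10.00) + (4200.00)(125.00) + (900.00)(235.00) = 792500.00 in³
X̄ = 1498000.00 / 10700.00 = 140.00 in
Ȳ = 792500.00 / 10700.00 = 74.07 in

X̄ = 140.00 in, Ȳ = 74.07 in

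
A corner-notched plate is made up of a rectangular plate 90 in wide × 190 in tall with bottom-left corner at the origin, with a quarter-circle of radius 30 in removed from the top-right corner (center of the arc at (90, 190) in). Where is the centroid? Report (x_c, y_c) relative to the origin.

Part | A | x̄ᵢ | ȳᵢ | A·x̄ᵢ | A·ȳᵢ
plate | 17100.00 | 45.00 | 95.00 | 769500.00 | 1624500.00
removed quarter-circle | -706.86 | 77.27 | 177.27 | -54617.25 | -125303.09
Σ | 16393.14 |  |  | 714882.75 | 1499196.91
x_c = 714882.75 / 16393.14 = 43.61 in
y_c = 1499196.91 / 16393.14 = 91.45 in

x_c = 43.61 in, y_c = 91.45 in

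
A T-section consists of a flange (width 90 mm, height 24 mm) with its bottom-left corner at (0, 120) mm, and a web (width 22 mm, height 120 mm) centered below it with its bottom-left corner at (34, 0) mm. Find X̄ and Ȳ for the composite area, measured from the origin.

X̄ = 45.00 mm, Ȳ = 92.40 mm

web: A = 22 × 120 = 2640.00, centroid at (45.00, 60.00).
flange: A = 90 × 24 = 2160.00, centroid at (45.00, 132.00).
ΣA = 4800.00 mm²
ΣAX̄ = (2640.00)(45.00) + (2160.00)(45.00) = 216000.00 mm³
ΣAȲ = (2640.00)(60.00) + (2160.00)(132.00) = 443520.00 mm³
X̄ = 216000.00 / 4800.00 = 45.00 mm
Ȳ = 443520.00 / 4800.00 = 92.40 mm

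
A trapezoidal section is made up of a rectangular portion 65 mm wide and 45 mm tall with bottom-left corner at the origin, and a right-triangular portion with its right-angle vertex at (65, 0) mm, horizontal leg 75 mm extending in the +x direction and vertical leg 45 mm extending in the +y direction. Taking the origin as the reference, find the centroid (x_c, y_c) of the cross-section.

x_c = 53.54 mm, y_c = 19.76 mm

Part | A | x̄ᵢ | ȳᵢ | A·x̄ᵢ | A·ȳᵢ
rectangular portion | 2925.00 | 32.50 | 22.50 | 95062.50 | 65812.50
triangular portion | 1687.50 | 90.00 | 15.00 | 151875.00 | 25312.50
Σ | 4612.50 |  |  | 246937.50 | 91125.00
x_c = 246937.50 / 4612.50 = 53.54 mm
y_c = 91125.00 / 4612.50 = 19.76 mm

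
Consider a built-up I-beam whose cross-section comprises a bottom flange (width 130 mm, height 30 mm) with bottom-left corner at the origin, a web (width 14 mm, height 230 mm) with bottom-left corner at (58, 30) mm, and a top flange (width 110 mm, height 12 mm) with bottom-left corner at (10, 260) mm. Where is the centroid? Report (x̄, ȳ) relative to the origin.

bottom flange: A = 130 × 30 = 3900.00, centroid at (65.00, 15.00).
web: A = 14 × 230 = 3220.00, centroid at (65.00, 145.00).
top flange: A = 110 × 12 = 1320.00, centroid at (65.00, 266.00).
ΣA = 8440.00 mm², ΣAx̄ = 548600.00 mm³, ΣAȳ = 876520.00 mm³.
x̄ = 548600.00/8440.00 = 65.00 mm; ȳ = 876520.00/8440.00 = 103.85 mm.

x̄ = 65.00 mm, ȳ = 103.85 mm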